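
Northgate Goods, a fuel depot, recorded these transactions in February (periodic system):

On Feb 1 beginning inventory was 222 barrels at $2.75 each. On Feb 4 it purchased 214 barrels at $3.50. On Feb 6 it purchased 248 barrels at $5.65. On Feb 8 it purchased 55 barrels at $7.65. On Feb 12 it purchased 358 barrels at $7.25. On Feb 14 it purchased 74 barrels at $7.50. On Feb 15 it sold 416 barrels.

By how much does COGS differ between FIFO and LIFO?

$1,745.00

FIFO COGS: 222 @ $2.75 + 194 @ $3.50 = $1,289.50
LIFO COGS: 74 @ $7.50 + 342 @ $7.25 = $3,034.50
Difference = |$1,289.50 − $3,034.50| = $1,745.00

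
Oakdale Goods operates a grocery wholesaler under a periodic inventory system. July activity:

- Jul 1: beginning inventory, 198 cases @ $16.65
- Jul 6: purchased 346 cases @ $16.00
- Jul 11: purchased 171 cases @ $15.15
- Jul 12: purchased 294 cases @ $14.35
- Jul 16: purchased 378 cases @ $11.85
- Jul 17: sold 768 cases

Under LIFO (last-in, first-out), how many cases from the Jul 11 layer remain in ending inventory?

Jul 17, 768 sold [LIFO — newest first]: 378 @ $11.85 + 294 @ $14.35 + 96 @ $15.15 = $10,152.60
Ending inventory: 198 @ $16.65 + 346 @ $16.00 + 75 @ $15.15 = $9,968.95

75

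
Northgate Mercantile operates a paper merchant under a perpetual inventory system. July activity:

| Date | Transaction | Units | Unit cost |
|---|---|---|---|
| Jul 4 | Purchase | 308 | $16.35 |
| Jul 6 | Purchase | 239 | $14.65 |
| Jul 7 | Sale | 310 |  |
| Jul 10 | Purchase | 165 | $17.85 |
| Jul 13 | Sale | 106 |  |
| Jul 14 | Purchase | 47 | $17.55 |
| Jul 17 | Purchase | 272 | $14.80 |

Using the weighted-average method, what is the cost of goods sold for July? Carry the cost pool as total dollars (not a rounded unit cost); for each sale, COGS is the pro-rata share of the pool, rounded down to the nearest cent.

After Jul 4: 308 on hand, pool $5,035.80 (≈ $16.3500 each)
After Jul 6: 547 on hand, pool $8,537.15 (≈ $15.6072 each)
Jul 7, sell 310: 310/547 × $8,537.15 → $4,838.23
After Jul 10: 402 on hand, pool $6,644.17 (≈ $16.5278 each)
Jul 13, sell 106: 106/402 × $6,644.17 → $1,751.94
After Jul 14: 343 on hand, pool $5,717.08 (≈ $16.6679 each)
After Jul 17: 615 on hand, pool $9,742.68 (≈ $15.8418 each)
Total COGS = $4,838.23 + $1,751.94 = $6,590.17
Ending inventory (cost pool remaining) = $9,742.68
Check: goods available $16,332.85 = COGS $6,590.17 + ending $9,742.68

COGS = $6,590.17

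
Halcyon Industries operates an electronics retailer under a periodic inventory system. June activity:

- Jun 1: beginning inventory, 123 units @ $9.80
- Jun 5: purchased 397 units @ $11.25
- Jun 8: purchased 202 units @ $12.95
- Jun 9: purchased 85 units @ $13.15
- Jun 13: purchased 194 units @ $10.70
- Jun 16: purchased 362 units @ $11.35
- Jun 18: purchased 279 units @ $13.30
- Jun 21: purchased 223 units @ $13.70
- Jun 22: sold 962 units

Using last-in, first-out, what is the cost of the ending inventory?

Ending inventory = $10,432.50

Jun 22, 962 sold [LIFO — newest first]: 223 @ $13.70 + 279 @ $13.30 + 362 @ $11.35 + 98 @ $10.70 = $11,923.10
Ending inventory: 123 @ $9.80 + 397 @ $11.25 + 202 @ $12.95 + 85 @ $13.15 + 96 @ $10.70 = $10,432.50
Check: goods available $22,355.60 = COGS $11,923.10 + ending $10,432.50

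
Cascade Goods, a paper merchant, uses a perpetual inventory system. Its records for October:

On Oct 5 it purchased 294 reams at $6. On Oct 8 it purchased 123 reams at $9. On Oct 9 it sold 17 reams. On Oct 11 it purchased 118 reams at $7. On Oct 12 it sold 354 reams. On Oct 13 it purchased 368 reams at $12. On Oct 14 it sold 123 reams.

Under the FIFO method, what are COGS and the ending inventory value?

COGS = $3,410; ending inventory = $4,703

Oct 9, 17 sold [FIFO — oldest first]: 17 @ $6 = $102
Oct 12, 354 sold [FIFO — oldest first]: 277 @ $6 + 77 @ $9 = $2,355
Oct 14, 123 sold [FIFO — oldest first]: 46 @ $9 + 77 @ $7 = $953
Total COGS = $102 + $2,355 + $953 = $3,410
Ending inventory: 41 @ $7 + 368 @ $12 = $4,703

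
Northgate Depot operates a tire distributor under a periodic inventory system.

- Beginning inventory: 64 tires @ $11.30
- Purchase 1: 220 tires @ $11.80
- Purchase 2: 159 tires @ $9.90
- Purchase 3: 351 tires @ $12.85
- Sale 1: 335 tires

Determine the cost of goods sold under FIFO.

Sale 1 (335) [FIFO — oldest first]: 64 @ $11.30 + 220 @ $11.80 + 51 @ $9.90 = $3,824.10
Ending inventory: 108 @ $9.90 + 351 @ $12.85 = $5,579.55

COGS = $3,824.10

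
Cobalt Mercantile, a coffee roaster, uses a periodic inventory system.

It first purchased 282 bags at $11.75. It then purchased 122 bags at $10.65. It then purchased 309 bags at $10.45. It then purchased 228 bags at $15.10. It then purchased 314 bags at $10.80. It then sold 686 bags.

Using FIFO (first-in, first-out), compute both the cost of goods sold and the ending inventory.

COGS = $7,559.70; ending inventory = $7,116.15

Sale 1 (686) [FIFO — oldest first]: 282 @ $11.75 + 122 @ $10.65 + 282 @ $10.45 = $7,559.70
Ending inventory: 27 @ $10.45 + 228 @ $15.10 + 314 @ $10.80 = $7,116.15
Check: goods available $14,675.85 = COGS $7,559.70 + ending $7,116.15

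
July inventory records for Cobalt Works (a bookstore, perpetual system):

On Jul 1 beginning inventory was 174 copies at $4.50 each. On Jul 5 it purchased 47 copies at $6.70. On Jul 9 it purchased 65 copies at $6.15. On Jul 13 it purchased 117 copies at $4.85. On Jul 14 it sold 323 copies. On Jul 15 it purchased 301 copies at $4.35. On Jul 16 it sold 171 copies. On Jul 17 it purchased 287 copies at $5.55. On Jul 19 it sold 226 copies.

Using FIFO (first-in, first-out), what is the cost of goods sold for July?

COGS = $3,463.25

Jul 14, 323 sold [FIFO — oldest first]: 174 @ $4.50 + 47 @ $6.70 + 65 @ $6.15 + 37 @ $4.85 = $1,677.10
Jul 16, 171 sold [FIFO — oldest first]: 80 @ $4.85 + 91 @ $4.35 = $783.85
Jul 19, 226 sold [FIFO — oldest first]: 210 @ $4.35 + 16 @ $5.55 = $1,002.30
Total COGS = $1,677.10 + $783.85 + $1,002.30 = $3,463.25
Ending inventory: 271 @ $5.55 = $1,504.05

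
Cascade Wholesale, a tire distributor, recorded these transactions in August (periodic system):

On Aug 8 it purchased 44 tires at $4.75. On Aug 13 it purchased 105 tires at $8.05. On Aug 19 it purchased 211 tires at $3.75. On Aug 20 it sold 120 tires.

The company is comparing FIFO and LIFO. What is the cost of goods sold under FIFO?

FIFO COGS: 44 @ $4.75 + 76 @ $8.05 = $820.80
LIFO COGS: 120 @ $3.75 = $450.00

COGS = $820.80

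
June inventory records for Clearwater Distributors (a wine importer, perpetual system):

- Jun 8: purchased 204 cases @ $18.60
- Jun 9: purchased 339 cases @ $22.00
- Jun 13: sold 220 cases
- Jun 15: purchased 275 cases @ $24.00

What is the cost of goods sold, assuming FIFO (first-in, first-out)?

COGS = $4,146.40

Jun 13, 220 sold [FIFO — oldest first]: 204 @ $18.60 + 16 @ $22.00 = $4,146.40
Ending inventory: 323 @ $22.00 + 275 @ $24.00 = $13,706.00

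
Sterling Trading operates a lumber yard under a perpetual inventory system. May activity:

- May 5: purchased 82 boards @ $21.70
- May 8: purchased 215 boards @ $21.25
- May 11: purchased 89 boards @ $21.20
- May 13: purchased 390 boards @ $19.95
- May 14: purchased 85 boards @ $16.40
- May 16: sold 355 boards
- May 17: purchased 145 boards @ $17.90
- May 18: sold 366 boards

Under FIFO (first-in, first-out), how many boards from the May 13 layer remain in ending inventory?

May 16, 355 sold [FIFO — oldest first]: 82 @ $21.70 + 215 @ $21.25 + 58 @ $21.20 = $7,577.75
May 18, 366 sold [FIFO — oldest first]: 31 @ $21.20 + 335 @ $19.95 = $7,340.45
Total COGS = $7,577.75 + $7,340.45 = $14,918.20
Ending inventory: 55 @ $19.95 + 85 @ $16.40 + 145 @ $17.90 = $5,086.75
Check: goods available $20,004.95 = COGS $14,918.20 + ending $5,086.75

55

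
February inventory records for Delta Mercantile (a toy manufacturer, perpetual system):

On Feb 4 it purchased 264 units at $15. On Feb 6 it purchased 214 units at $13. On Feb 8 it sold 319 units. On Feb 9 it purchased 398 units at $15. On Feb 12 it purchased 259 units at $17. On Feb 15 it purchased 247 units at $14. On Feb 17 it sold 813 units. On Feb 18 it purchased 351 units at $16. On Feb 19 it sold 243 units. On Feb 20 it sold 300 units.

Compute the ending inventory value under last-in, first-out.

Feb 8, 319 sold [LIFO — newest first]: 214 @ $13 + 105 @ $15 = $4,357
Feb 17, 813 sold [LIFO — newest first]: 247 @ $14 + 259 @ $17 + 307 @ $15 = $12,466
Feb 19, 243 sold [LIFO — newest first]: 243 @ $16 = $3,888
Feb 20, 300 sold [LIFO — newest first]: 108 @ $16 + 91 @ $15 + 101 @ $15 = $4,608
Total COGS = $4,357 + $12,466 + $3,888 + $4,608 = $25,319
Ending inventory: 58 @ $15 = $870

Ending inventory = $870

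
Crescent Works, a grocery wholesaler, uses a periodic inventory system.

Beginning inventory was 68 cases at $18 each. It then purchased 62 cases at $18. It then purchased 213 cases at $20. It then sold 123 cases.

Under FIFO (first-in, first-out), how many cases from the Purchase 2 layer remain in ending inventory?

213

Sale 1 (123) [FIFO — oldest first]: 68 @ $18 + 55 @ $18 = $2,214
Ending inventory: 7 @ $18 + 213 @ $20 = $4,386
Check: goods available $6,600 = COGS $2,214 + ending $4,386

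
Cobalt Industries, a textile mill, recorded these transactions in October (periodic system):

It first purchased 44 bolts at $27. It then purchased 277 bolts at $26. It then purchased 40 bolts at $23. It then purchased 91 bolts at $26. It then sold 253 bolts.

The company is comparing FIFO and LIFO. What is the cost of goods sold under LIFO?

COGS = $6,458

FIFO COGS: 44 @ $27 + 209 @ $26 = $6,622
LIFO COGS: 91 @ $26 + 40 @ $23 + 122 @ $26 = $6,458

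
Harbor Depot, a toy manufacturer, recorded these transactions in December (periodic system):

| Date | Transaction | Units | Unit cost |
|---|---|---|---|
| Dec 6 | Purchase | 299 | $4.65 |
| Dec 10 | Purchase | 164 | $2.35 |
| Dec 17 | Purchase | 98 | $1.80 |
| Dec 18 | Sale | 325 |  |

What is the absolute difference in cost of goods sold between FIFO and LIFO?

$596.70

FIFO COGS: 299 @ $4.65 + 26 @ $2.35 = $1,451.45
LIFO COGS: 98 @ $1.80 + 164 @ $2.35 + 63 @ $4.65 = $854.75
Difference = |$1,451.45 − $854.75| = $596.70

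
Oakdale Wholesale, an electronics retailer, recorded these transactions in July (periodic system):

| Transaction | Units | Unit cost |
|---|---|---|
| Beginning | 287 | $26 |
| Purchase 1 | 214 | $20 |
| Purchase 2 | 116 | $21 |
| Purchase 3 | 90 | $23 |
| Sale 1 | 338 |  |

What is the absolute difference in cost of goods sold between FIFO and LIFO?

$1,336

FIFO COGS: 287 @ $26 + 51 @ $20 = $8,482
LIFO COGS: 90 @ $23 + 116 @ $21 + 132 @ $20 = $7,146
Difference = |$8,482 − $7,146| = $1,336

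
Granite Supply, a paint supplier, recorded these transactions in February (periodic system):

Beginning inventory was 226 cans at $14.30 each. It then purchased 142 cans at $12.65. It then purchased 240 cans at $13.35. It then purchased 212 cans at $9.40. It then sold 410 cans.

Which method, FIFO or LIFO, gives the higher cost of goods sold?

FIFO COGS: 226 @ $14.30 + 142 @ $12.65 + 42 @ $13.35 = $5,588.80
LIFO COGS: 212 @ $9.40 + 198 @ $13.35 = $4,636.10

FIFO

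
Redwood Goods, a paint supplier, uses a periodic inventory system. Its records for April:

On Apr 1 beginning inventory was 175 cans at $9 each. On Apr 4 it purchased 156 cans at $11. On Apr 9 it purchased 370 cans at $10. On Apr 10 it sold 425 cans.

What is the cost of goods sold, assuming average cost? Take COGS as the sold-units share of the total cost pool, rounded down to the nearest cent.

COGS = $4,238.48

Apr 10, sell 425: 425/701 × $6,991.00 → $4,238.48
Ending inventory (cost pool remaining) = $2,752.52
Check: goods available $6,991.00 = COGS $4,238.48 + ending $2,752.52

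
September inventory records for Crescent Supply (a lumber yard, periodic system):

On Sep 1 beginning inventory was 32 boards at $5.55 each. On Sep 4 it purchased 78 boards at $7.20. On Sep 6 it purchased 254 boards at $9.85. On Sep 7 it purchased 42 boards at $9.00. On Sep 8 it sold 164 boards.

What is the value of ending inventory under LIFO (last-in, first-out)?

Ending inventory = $2,039.40

Sep 8, 164 sold [LIFO — newest first]: 42 @ $9.00 + 122 @ $9.85 = $1,579.70
Ending inventory: 32 @ $5.55 + 78 @ $7.20 + 132 @ $9.85 = $2,039.40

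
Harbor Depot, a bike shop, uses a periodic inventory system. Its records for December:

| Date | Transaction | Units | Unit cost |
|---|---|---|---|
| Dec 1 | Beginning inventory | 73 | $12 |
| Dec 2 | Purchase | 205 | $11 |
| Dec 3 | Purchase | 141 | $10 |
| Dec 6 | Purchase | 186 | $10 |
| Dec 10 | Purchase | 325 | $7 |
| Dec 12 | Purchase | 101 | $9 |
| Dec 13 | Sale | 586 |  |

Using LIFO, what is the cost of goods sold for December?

Dec 13, 586 sold [LIFO — newest first]: 101 @ $9 + 325 @ $7 + 160 @ $10 = $4,784
Ending inventory: 73 @ $12 + 205 @ $11 + 141 @ $10 + 26 @ $10 = $4,801

COGS = $4,784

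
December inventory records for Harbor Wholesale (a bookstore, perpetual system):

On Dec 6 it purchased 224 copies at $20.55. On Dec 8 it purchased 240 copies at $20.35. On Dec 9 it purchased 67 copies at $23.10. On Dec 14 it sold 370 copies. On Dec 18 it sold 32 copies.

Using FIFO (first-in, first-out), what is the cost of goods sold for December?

Dec 14, 370 sold [FIFO — oldest first]: 224 @ $20.55 + 146 @ $20.35 = $7,574.30
Dec 18, 32 sold [FIFO — oldest first]: 32 @ $20.35 = $651.20
Total COGS = $7,574.30 + $651.20 = $8,225.50
Ending inventory: 62 @ $20.35 + 67 @ $23.10 = $2,809.40

COGS = $8,225.50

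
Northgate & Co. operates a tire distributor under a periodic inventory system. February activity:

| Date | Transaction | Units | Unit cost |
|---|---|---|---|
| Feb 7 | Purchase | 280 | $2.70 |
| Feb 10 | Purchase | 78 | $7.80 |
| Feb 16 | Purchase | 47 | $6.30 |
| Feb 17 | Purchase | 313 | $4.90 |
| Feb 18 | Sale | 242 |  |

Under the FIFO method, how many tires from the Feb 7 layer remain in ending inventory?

Feb 18, 242 sold [FIFO — oldest first]: 242 @ $2.70 = $653.40
Ending inventory: 38 @ $2.70 + 78 @ $7.80 + 47 @ $6.30 + 313 @ $4.90 = $2,540.80

38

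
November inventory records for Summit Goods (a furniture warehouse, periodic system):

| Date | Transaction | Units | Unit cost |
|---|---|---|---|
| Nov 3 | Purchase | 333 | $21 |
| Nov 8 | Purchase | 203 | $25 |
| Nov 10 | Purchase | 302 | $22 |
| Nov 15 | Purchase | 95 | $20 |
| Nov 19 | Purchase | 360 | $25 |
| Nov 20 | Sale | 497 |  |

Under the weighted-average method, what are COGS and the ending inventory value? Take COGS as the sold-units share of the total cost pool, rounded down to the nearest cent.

COGS = $11,382.18; ending inventory = $18,229.82

Nov 20, sell 497: 497/1293 × $29,612.00 → $11,382.18
Ending inventory (cost pool remaining) = $18,229.82
Check: goods available $29,612.00 = COGS $11,382.18 + ending $18,229.82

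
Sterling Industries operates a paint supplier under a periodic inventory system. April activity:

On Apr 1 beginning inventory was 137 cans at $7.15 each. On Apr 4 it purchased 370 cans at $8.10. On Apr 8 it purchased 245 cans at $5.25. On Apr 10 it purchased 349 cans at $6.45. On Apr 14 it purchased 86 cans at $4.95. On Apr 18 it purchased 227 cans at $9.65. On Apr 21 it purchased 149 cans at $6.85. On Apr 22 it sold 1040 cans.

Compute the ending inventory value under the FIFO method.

Apr 22, 1040 sold [FIFO — oldest first]: 137 @ $7.15 + 370 @ $8.10 + 245 @ $5.25 + 288 @ $6.45 = $7,120.40
Ending inventory: 61 @ $6.45 + 86 @ $4.95 + 227 @ $9.65 + 149 @ $6.85 = $4,030.35

Ending inventory = $4,030.35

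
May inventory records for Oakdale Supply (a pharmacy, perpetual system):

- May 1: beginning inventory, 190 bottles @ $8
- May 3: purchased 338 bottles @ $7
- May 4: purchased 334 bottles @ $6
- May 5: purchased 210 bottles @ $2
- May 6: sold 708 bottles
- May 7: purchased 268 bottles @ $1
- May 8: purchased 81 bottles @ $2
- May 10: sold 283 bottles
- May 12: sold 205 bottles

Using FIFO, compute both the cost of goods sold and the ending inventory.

May 6, 708 sold [FIFO — oldest first]: 190 @ $8 + 338 @ $7 + 180 @ $6 = $4,966
May 10, 283 sold [FIFO — oldest first]: 154 @ $6 + 129 @ $2 = $1,182
May 12, 205 sold [FIFO — oldest first]: 81 @ $2 + 124 @ $1 = $286
Total COGS = $4,966 + $1,182 + $286 = $6,434
Ending inventory: 144 @ $1 + 81 @ $2 = $306

COGS = $6,434; ending inventory = $306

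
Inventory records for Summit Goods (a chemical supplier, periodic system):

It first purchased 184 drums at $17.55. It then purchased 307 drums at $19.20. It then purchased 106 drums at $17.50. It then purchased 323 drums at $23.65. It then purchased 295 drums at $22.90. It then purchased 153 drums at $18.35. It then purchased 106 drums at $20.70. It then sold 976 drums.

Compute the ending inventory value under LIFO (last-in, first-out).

Sale 1 (976) [LIFO — newest first]: 106 @ $20.70 + 153 @ $18.35 + 295 @ $22.90 + 323 @ $23.65 + 99 @ $17.50 = $21,128.70
Ending inventory: 184 @ $17.55 + 307 @ $19.20 + 7 @ $17.50 = $9,246.10

Ending inventory = $9,246.10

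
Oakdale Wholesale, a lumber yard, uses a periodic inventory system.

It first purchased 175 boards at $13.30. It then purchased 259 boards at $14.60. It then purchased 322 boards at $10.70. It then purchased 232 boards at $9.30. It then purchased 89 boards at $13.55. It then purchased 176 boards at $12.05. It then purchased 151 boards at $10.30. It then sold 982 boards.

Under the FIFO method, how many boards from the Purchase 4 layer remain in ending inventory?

6

Sale 1 (982) [FIFO — oldest first]: 175 @ $13.30 + 259 @ $14.60 + 322 @ $10.70 + 226 @ $9.30 = $11,656.10
Ending inventory: 6 @ $9.30 + 89 @ $13.55 + 176 @ $12.05 + 151 @ $10.30 = $4,937.85
Check: goods available $16,593.95 = COGS $11,656.10 + ending $4,937.85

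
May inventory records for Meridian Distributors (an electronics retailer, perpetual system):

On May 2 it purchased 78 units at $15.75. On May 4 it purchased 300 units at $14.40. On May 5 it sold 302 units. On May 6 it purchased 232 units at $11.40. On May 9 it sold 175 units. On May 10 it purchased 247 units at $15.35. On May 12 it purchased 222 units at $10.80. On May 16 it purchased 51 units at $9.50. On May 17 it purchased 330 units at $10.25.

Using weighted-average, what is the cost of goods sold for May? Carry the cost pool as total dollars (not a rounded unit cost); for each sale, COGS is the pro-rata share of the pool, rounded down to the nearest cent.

COGS = $6,569.49

After May 2: 78 on hand, pool $1,228.50 (≈ $15.7500 each)
After May 4: 378 on hand, pool $5,548.50 (≈ $14.6786 each)
May 5, sell 302: 302/378 × $5,548.50 → $4,432.92
After May 6: 308 on hand, pool $3,760.38 (≈ $12.2090 each)
May 9, sell 175: 175/308 × $3,760.38 → $2,136.57
After May 10: 380 on hand, pool $5,415.26 (≈ $14.2507 each)
After May 12: 602 on hand, pool $7,812.86 (≈ $12.9782 each)
After May 16: 653 on hand, pool $8,297.36 (≈ $12.7065 each)
After May 17: 983 on hand, pool $11,679.86 (≈ $11.8819 each)
Total COGS = $4,432.92 + $2,136.57 = $6,569.49
Ending inventory (cost pool remaining) = $11,679.86
Check: goods available $18,249.35 = COGS $6,569.49 + ending $11,679.86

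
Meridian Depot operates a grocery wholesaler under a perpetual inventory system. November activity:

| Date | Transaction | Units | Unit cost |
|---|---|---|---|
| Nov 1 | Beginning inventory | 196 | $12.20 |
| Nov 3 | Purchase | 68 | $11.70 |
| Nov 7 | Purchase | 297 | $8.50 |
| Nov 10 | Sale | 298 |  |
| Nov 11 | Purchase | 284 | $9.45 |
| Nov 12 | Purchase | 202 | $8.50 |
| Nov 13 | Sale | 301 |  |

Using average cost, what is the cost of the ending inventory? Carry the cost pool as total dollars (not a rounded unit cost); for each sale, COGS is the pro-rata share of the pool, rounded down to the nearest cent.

Ending inventory = $4,233.75

After Nov 1: 196 on hand, pool $2,391.20 (≈ $12.2000 each)
After Nov 3: 264 on hand, pool $3,186.80 (≈ $12.0712 each)
After Nov 7: 561 on hand, pool $5,711.30 (≈ $10.1806 each)
Nov 10, sell 298: 298/561 × $5,711.30 → $3,033.80
After Nov 11: 547 on hand, pool $5,361.30 (≈ $9.8013 each)
After Nov 12: 749 on hand, pool $7,078.30 (≈ $9.4503 each)
Nov 13, sell 301: 301/749 × $7,078.30 → $2,844.55
Total COGS = $3,033.80 + $2,844.55 = $5,878.35
Ending inventory (cost pool remaining) = $4,233.75
Check: goods available $10,112.10 = COGS $5,878.35 + ending $4,233.75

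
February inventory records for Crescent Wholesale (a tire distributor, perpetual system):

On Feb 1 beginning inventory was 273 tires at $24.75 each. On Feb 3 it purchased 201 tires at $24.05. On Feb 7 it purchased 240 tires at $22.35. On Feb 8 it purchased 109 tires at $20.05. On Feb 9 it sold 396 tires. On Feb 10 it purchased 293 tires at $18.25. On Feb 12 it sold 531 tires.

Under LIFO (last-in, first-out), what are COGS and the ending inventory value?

Feb 9, 396 sold [LIFO — newest first]: 109 @ $20.05 + 240 @ $22.35 + 47 @ $24.05 = $8,679.80
Feb 12, 531 sold [LIFO — newest first]: 293 @ $18.25 + 154 @ $24.05 + 84 @ $24.75 = $11,129.95
Total COGS = $8,679.80 + $11,129.95 = $19,809.75
Ending inventory: 189 @ $24.75 = $4,677.75

COGS = $19,809.75; ending inventory = $4,677.75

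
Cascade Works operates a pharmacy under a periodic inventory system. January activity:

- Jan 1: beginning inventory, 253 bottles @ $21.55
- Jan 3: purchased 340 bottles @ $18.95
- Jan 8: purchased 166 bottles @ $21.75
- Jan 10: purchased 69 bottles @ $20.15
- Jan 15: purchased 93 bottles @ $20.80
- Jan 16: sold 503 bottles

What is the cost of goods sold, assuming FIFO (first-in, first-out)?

Jan 16, 503 sold [FIFO — oldest first]: 253 @ $21.55 + 250 @ $18.95 = $10,189.65
Ending inventory: 90 @ $18.95 + 166 @ $21.75 + 69 @ $20.15 + 93 @ $20.80 = $8,640.75

COGS = $10,189.65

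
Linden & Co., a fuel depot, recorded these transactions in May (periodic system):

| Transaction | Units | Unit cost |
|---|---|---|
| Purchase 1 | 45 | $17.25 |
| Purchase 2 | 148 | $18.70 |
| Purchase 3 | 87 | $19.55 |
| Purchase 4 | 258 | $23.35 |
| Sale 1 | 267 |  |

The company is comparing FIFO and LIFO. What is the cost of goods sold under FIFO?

FIFO COGS: 45 @ $17.25 + 148 @ $18.70 + 74 @ $19.55 = $4,990.55
LIFO COGS: 258 @ $23.35 + 9 @ $19.55 = $6,200.25

COGS = $4,990.55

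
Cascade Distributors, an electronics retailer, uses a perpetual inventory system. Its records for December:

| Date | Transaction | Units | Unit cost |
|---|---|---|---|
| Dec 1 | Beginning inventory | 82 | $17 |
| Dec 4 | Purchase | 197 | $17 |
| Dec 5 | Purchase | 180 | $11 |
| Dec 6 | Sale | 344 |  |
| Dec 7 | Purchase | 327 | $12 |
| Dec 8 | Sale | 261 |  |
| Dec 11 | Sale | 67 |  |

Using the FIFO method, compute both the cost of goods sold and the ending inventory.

COGS = $9,279; ending inventory = $1,368

Dec 6, 344 sold [FIFO — oldest first]: 82 @ $17 + 197 @ $17 + 65 @ $11 = $5,458
Dec 8, 261 sold [FIFO — oldest first]: 115 @ $11 + 146 @ $12 = $3,017
Dec 11, 67 sold [FIFO — oldest first]: 67 @ $12 = $804
Total COGS = $5,458 + $3,017 + $804 = $9,279
Ending inventory: 114 @ $12 = $1,368
Check: goods available $10,647 = COGS $9,279 + ending $1,368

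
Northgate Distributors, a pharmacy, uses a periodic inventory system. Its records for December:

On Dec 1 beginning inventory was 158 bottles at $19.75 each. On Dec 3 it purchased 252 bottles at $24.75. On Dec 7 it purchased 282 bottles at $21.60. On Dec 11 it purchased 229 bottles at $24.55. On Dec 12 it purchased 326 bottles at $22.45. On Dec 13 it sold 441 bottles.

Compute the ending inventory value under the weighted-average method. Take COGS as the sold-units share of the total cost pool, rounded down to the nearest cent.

Dec 13, sell 441: 441/1247 × $28,389.35 → $10,039.85
Ending inventory (cost pool remaining) = $18,349.50

Ending inventory = $18,349.50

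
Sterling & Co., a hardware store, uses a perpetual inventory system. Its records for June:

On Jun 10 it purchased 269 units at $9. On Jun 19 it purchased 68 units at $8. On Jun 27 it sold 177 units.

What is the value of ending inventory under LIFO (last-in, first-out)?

Ending inventory = $1,440

Jun 27, 177 sold [LIFO — newest first]: 68 @ $8 + 109 @ $9 = $1,525
Ending inventory: 160 @ $9 = $1,440
Check: goods available $2,965 = COGS $1,525 + ending $1,440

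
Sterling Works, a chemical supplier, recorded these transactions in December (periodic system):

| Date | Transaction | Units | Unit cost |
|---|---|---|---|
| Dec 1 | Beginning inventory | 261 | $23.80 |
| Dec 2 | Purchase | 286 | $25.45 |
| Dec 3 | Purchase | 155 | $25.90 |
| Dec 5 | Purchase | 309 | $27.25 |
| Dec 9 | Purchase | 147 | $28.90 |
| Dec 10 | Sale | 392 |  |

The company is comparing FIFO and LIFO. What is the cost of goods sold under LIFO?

COGS = $10,924.55

FIFO COGS: 261 @ $23.80 + 131 @ $25.45 = $9,545.75
LIFO COGS: 147 @ $28.90 + 245 @ $27.25 = $10,924.55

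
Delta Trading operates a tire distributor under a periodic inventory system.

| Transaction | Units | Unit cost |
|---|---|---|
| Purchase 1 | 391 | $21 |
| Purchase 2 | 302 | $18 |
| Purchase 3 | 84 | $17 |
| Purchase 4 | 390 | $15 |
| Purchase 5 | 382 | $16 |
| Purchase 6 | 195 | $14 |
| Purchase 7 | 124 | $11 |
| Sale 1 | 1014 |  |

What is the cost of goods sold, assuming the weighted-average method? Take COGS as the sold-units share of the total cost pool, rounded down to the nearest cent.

Sale 1, sell 1014: 1014/1868 × $31,131.00 → $16,898.73
Ending inventory (cost pool remaining) = $14,232.27
Check: goods available $31,131.00 = COGS $16,898.73 + ending $14,232.27

COGS = $16,898.73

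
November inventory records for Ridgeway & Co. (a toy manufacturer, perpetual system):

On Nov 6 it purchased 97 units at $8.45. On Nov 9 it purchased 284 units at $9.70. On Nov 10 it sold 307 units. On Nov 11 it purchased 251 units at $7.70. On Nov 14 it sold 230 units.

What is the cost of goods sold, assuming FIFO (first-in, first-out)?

COGS = $4,775.65

Nov 10, 307 sold [FIFO — oldest first]: 97 @ $8.45 + 210 @ $9.70 = $2,856.65
Nov 14, 230 sold [FIFO — oldest first]: 74 @ $9.70 + 156 @ $7.70 = $1,919.00
Total COGS = $2,856.65 + $1,919.00 = $4,775.65
Ending inventory: 95 @ $7.70 = $731.50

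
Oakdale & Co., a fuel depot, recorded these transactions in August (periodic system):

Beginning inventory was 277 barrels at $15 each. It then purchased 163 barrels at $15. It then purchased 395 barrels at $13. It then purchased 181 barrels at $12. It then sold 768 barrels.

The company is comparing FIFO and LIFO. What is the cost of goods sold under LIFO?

COGS = $10,187

FIFO COGS: 277 @ $15 + 163 @ $15 + 328 @ $13 = $10,864
LIFO COGS: 181 @ $12 + 395 @ $13 + 163 @ $15 + 29 @ $15 = $10,187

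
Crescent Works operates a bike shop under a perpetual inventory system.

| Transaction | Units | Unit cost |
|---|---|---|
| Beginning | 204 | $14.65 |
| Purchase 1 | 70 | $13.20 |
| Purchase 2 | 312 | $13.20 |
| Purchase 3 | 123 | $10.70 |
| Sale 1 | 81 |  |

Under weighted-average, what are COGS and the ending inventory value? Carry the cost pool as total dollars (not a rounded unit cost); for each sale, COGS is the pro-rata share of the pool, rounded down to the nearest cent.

After Beginning: 204 on hand, pool $2,988.60 (≈ $14.6500 each)
After Purchase 1: 274 on hand, pool $3,912.60 (≈ $14.2796 each)
After Purchase 2: 586 on hand, pool $8,031.00 (≈ $13.7048 each)
After Purchase 3: 709 on hand, pool $9,347.10 (≈ $13.1835 each)
Sale 1, sell 81: 81/709 × $9,347.10 → $1,067.86
Ending inventory (cost pool remaining) = $8,279.24
Check: goods available $9,347.10 = COGS $1,067.86 + ending $8,279.24

COGS = $1,067.86; ending inventory = $8,279.24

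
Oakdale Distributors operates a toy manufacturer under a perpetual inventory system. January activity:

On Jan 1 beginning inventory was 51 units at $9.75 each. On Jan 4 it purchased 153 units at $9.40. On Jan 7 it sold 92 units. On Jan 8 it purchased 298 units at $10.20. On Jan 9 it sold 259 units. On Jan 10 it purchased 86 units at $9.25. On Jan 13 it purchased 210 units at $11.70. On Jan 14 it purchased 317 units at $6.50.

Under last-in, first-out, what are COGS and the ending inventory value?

COGS = $3,506.60; ending inventory = $6,781.45

Jan 7, 92 sold [LIFO — newest first]: 92 @ $9.40 = $864.80
Jan 9, 259 sold [LIFO — newest first]: 259 @ $10.20 = $2,641.80
Total COGS = $864.80 + $2,641.80 = $3,506.60
Ending inventory: 51 @ $9.75 + 61 @ $9.40 + 39 @ $10.20 + 86 @ $9.25 + 210 @ $11.70 + 317 @ $6.50 = $6,781.45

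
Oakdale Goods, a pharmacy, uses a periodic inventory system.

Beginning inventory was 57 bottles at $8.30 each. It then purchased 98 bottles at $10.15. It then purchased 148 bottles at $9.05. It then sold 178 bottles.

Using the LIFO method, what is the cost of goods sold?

Sale 1 (178) [LIFO — newest first]: 148 @ $9.05 + 30 @ $10.15 = $1,643.90
Ending inventory: 57 @ $8.30 + 68 @ $10.15 = $1,163.30

COGS = $1,643.90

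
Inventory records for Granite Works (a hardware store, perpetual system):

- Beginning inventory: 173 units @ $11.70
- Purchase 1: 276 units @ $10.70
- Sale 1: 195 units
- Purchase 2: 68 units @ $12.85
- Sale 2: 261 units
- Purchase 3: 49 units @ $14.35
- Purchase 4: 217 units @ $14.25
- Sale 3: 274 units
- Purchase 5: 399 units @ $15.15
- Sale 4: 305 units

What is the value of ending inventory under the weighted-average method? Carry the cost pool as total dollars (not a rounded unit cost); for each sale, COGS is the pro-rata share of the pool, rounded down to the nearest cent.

Ending inventory = $2,202.83

After Beginning: 173 on hand, pool $2,024.10 (≈ $11.7000 each)
After Purchase 1: 449 on hand, pool $4,977.30 (≈ $11.0853 each)
Sale 1, sell 195: 195/449 × $4,977.30 → $2,161.63
After Purchase 2: 322 on hand, pool $3,689.47 (≈ $11.4580 each)
Sale 2, sell 261: 261/322 × $3,689.47 → $2,990.53
After Purchase 3: 110 on hand, pool $1,402.09 (≈ $12.7463 each)
After Purchase 4: 327 on hand, pool $4,494.34 (≈ $13.7442 each)
Sale 3, sell 274: 274/327 × $4,494.34 → $3,765.89
After Purchase 5: 452 on hand, pool $6,773.30 (≈ $14.9852 each)
Sale 4, sell 305: 305/452 × $6,773.30 → $4,570.47
Total COGS = $2,161.63 + $2,990.53 + $3,765.89 + $4,570.47 = $13,488.52
Ending inventory (cost pool remaining) = $2,202.83
Check: goods available $15,691.35 = COGS $13,488.52 + ending $2,202.83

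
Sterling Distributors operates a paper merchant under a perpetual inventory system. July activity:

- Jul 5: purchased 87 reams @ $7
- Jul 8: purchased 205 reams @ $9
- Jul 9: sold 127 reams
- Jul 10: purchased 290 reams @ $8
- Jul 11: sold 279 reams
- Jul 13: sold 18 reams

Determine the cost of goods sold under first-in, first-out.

Jul 9, 127 sold [FIFO — oldest first]: 87 @ $7 + 40 @ $9 = $969
Jul 11, 279 sold [FIFO — oldest first]: 165 @ $9 + 114 @ $8 = $2,397
Jul 13, 18 sold [FIFO — oldest first]: 18 @ $8 = $144
Total COGS = $969 + $2,397 + $144 = $3,510
Ending inventory: 158 @ $8 = $1,264

COGS = $3,510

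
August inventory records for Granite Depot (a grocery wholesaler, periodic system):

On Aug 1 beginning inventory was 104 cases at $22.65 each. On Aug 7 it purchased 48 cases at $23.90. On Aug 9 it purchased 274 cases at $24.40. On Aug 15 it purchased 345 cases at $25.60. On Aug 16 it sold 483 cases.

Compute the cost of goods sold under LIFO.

COGS = $12,199.20

Aug 16, 483 sold [LIFO — newest first]: 345 @ $25.60 + 138 @ $24.40 = $12,199.20
Ending inventory: 104 @ $22.65 + 48 @ $23.90 + 136 @ $24.40 = $6,821.20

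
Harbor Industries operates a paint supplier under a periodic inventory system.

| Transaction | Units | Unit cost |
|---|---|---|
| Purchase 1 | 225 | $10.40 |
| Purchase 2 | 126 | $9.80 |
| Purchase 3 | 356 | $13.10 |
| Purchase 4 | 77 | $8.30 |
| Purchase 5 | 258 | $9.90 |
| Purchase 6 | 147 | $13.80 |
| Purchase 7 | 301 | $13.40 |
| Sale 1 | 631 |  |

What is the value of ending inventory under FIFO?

Sale 1 (631) [FIFO — oldest first]: 225 @ $10.40 + 126 @ $9.80 + 280 @ $13.10 = $7,242.80
Ending inventory: 76 @ $13.10 + 77 @ $8.30 + 258 @ $9.90 + 147 @ $13.80 + 301 @ $13.40 = $10,250.90

Ending inventory = $10,250.90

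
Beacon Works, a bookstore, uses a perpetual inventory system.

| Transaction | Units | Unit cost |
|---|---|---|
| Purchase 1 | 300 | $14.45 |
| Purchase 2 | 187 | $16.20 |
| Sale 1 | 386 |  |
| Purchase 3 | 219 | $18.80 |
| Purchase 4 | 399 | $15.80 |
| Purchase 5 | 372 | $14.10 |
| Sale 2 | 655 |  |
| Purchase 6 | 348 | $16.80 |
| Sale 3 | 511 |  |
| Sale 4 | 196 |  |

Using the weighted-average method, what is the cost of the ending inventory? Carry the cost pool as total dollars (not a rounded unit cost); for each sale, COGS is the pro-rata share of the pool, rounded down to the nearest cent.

Ending inventory = $1,249.06

After Purchase 1: 300 on hand, pool $4,335.00 (≈ $14.4500 each)
After Purchase 2: 487 on hand, pool $7,364.40 (≈ $15.1220 each)
Sale 1, sell 386: 386/487 × $7,364.40 → $5,837.08
After Purchase 3: 320 on hand, pool $5,644.52 (≈ $17.6391 each)
After Purchase 4: 719 on hand, pool $11,948.72 (≈ $16.6185 each)
After Purchase 5: 1091 on hand, pool $17,193.92 (≈ $15.7598 each)
Sale 2, sell 655: 655/1091 × $17,193.92 → $10,322.65
After Purchase 6: 784 on hand, pool $12,717.67 (≈ $16.2215 each)
Sale 3, sell 511: 511/784 × $12,717.67 → $8,289.19
Sale 4, sell 196: 196/273 × $4,428.48 → $3,179.42
Total COGS = $5,837.08 + $10,322.65 + $8,289.19 + $3,179.42 = $27,628.34
Ending inventory (cost pool remaining) = $1,249.06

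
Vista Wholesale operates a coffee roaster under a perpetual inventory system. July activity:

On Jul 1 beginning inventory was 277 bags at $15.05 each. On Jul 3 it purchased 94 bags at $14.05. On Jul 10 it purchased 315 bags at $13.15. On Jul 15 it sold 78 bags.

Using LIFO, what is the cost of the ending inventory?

Jul 15, 78 sold [LIFO — newest first]: 78 @ $13.15 = $1,025.70
Ending inventory: 277 @ $15.05 + 94 @ $14.05 + 237 @ $13.15 = $8,606.10

Ending inventory = $8,606.10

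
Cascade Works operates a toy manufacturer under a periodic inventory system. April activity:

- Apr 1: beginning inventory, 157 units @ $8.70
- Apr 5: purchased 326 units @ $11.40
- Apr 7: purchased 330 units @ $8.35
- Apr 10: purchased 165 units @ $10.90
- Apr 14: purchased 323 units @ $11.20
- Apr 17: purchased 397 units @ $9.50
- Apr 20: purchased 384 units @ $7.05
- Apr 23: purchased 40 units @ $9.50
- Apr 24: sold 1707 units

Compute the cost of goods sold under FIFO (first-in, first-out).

Apr 24, 1707 sold [FIFO — oldest first]: 157 @ $8.70 + 326 @ $11.40 + 330 @ $8.35 + 165 @ $10.90 + 323 @ $11.20 + 397 @ $9.50 + 9 @ $7.05 = $17,088.85
Ending inventory: 375 @ $7.05 + 40 @ $9.50 = $3,023.75
Check: goods available $20,112.60 = COGS $17,088.85 + ending $3,023.75

COGS = $17,088.85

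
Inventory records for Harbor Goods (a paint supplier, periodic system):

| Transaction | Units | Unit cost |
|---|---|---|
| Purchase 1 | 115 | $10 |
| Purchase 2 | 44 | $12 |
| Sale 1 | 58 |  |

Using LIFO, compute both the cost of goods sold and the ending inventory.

Sale 1 (58) [LIFO — newest first]: 44 @ $12 + 14 @ $10 = $668
Ending inventory: 101 @ $10 = $1,010

COGS = $668; ending inventory = $1,010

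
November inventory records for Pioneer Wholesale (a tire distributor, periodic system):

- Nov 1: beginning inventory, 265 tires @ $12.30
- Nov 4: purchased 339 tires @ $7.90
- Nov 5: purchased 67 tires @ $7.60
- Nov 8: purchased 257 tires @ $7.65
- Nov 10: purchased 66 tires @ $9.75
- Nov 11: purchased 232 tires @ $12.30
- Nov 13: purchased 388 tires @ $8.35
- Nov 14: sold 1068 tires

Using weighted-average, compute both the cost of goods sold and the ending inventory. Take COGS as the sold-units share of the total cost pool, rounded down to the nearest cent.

Nov 14, sell 1068: 1068/1614 × $15,149.75 → $10,024.74
Ending inventory (cost pool remaining) = $5,125.01

COGS = $10,024.74; ending inventory = $5,125.01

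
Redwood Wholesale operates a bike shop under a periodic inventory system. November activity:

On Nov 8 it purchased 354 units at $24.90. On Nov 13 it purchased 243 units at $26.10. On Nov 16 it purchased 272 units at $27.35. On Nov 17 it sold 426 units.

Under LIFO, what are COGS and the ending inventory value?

Nov 17, 426 sold [LIFO — newest first]: 272 @ $27.35 + 154 @ $26.10 = $11,458.60
Ending inventory: 354 @ $24.90 + 89 @ $26.10 = $11,137.50
Check: goods available $22,596.10 = COGS $11,458.60 + ending $11,137.50

COGS = $11,458.60; ending inventory = $11,137.50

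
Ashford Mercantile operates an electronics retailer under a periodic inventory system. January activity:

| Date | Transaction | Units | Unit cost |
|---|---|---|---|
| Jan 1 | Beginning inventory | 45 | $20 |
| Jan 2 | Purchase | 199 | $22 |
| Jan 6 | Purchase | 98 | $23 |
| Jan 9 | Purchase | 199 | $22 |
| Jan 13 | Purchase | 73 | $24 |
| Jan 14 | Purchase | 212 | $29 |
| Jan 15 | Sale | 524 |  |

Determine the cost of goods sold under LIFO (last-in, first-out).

COGS = $13,198

Jan 15, 524 sold [LIFO — newest first]: 212 @ $29 + 73 @ $24 + 199 @ $22 + 40 @ $23 = $13,198
Ending inventory: 45 @ $20 + 199 @ $22 + 58 @ $23 = $6,612
Check: goods available $19,810 = COGS $13,198 + ending $6,612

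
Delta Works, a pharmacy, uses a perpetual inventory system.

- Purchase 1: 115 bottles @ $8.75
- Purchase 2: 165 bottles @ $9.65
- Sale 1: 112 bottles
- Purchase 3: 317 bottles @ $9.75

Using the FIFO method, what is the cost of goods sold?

Sale 1 (112) [FIFO — oldest first]: 112 @ $8.75 = $980.00
Ending inventory: 3 @ $8.75 + 165 @ $9.65 + 317 @ $9.75 = $4,709.25

COGS = $980.00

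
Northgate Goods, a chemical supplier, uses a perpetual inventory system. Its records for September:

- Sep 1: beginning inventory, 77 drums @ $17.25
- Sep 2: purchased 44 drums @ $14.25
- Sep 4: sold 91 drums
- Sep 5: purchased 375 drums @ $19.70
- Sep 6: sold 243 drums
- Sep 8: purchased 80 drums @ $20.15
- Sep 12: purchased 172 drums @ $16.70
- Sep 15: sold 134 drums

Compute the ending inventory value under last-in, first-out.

Ending inventory = $5,364.50

Sep 4, 91 sold [LIFO — newest first]: 44 @ $14.25 + 47 @ $17.25 = $1,437.75
Sep 6, 243 sold [LIFO — newest first]: 243 @ $19.70 = $4,787.10
Sep 15, 134 sold [LIFO — newest first]: 134 @ $16.70 = $2,237.80
Total COGS = $1,437.75 + $4,787.10 + $2,237.80 = $8,462.65
Ending inventory: 30 @ $17.25 + 132 @ $19.70 + 80 @ $20.15 + 38 @ $16.70 = $5,364.50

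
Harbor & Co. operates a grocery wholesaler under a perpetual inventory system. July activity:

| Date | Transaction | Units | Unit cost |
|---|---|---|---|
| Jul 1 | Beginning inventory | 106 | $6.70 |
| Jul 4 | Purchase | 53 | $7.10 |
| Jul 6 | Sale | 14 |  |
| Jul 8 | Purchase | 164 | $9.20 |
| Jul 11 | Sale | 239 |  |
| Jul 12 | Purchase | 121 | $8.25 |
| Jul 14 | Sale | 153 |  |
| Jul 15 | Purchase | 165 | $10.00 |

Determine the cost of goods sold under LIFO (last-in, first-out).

COGS = $3,338.95

Jul 6, 14 sold [LIFO — newest first]: 14 @ $7.10 = $99.40
Jul 11, 239 sold [LIFO — newest first]: 164 @ $9.20 + 39 @ $7.10 + 36 @ $6.70 = $2,026.90
Jul 14, 153 sold [LIFO — newest first]: 121 @ $8.25 + 32 @ $6.70 = $1,212.65
Total COGS = $99.40 + $2,026.90 + $1,212.65 = $3,338.95
Ending inventory: 38 @ $6.70 + 165 @ $10.00 = $1,904.60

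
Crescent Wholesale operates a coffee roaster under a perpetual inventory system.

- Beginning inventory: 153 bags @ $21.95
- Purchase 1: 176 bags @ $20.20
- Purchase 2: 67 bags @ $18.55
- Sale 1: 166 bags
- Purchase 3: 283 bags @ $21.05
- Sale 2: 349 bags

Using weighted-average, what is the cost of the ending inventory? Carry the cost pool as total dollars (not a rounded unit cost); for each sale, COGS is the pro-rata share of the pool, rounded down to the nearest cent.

After Beginning: 153 on hand, pool $3,358.35 (≈ $21.9500 each)
After Purchase 1: 329 on hand, pool $6,913.55 (≈ $21.0138 each)
After Purchase 2: 396 on hand, pool $8,156.40 (≈ $20.5970 each)
Sale 1, sell 166: 166/396 × $8,156.40 → $3,419.09
After Purchase 3: 513 on hand, pool $10,694.46 (≈ $20.8469 each)
Sale 2, sell 349: 349/513 × $10,694.46 → $7,275.56
Total COGS = $3,419.09 + $7,275.56 = $10,694.65
Ending inventory (cost pool remaining) = $3,418.90

Ending inventory = $3,418.90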